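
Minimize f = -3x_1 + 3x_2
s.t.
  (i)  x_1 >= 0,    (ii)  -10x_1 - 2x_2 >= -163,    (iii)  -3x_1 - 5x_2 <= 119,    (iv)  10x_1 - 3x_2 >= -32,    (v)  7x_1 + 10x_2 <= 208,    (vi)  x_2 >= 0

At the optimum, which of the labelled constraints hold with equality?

(ii) and (vi)

Feasible corners and f = -3x_1 + 3x_2:
  (0, 32/3) → f = 32
  (0, 0) → f = 0
  (607/43, 939/86) → f = -825/86
  (163/10, 0) → f = -489/10
  (304/121, 2304/121) → f = 6000/121

The minimum is at (163/10, 0). Substituting into each constraint, equality holds for (ii) and (vi); the remaining constraints have slack.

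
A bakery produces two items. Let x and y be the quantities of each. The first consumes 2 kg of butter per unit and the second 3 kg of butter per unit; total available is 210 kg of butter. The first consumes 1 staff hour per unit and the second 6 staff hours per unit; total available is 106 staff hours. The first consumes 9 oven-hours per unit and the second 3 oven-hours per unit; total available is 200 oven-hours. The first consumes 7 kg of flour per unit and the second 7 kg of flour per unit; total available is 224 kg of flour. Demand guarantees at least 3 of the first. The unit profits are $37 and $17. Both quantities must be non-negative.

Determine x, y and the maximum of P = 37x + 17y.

Feasible corners and P = 37x + 17y:
  (200/9, 0) → P = 7400/9
  (3, 0) → P = 111
  (86/5, 74/5) → P = 888
  (3, 103/6) → P = 2417/6
  (52/3, 44/3) → P = 2672/3

At the optimal vertex, 9x + 3y = 200 and 7x + 7y = 224.
Solving simultaneously gives x = 52/3, y = 44/3.

x = 52/3, y = 44/3, maximum P = 2672/3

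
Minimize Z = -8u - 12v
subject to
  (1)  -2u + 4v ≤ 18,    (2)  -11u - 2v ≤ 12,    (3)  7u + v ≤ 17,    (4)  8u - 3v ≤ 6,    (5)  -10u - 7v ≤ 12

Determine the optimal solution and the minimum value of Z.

Extreme points and Z = -8u - 12v:
  (-7/4, 29/8) → Z = -59/2
  (5/3, 16/3) → Z = -232/3
  (-20/19, -4/19) → Z = 208/19
  (57/29, 94/29) → Z = -1584/29
  (3/43, -78/43) → Z = 912/43

u = 5/3, v = 16/3, minimum Z = -232/3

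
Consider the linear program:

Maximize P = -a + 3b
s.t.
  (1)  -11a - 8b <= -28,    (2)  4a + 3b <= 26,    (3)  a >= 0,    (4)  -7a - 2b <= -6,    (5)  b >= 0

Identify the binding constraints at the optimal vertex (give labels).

(2) and (3)

Feasible corners and P = -a + 3b:
  (0, 7/2) → P = 21/2
  (28/11, 0) → P = -28/11
  (0, 26/3) → P = 26
  (13/2, 0) → P = -13/2

The maximum is at (0, 26/3). Substituting into each constraint, equality holds for (2) and (3); the remaining constraints have slack.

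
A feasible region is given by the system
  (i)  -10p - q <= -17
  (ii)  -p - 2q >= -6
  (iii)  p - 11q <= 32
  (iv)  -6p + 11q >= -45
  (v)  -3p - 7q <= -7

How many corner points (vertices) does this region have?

4

Pairwise boundary intersections that survive every other constraint:
  (28/19, 43/19)
  (112/67, 19/67)
  (156/23, -9/23)
  (392/75, -31/25)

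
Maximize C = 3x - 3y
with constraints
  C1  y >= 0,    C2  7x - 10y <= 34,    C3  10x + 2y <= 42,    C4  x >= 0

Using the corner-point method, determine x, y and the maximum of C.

Corner points and C = 3x - 3y:
  (21/5, 0) → C = 63/5
  (0, 0) → C = 0
  (0, 21) → C = -63

The optimum lies where y = 0 and 10x + 2y = 42.
Solving simultaneously gives x = 21/5, y = 0.

x = 21/5, y = 0, maximum C = 63/5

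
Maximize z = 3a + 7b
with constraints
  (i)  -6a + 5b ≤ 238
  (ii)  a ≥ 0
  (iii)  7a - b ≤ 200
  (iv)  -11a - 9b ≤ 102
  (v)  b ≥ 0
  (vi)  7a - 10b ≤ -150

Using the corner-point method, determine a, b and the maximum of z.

Corner points and z = 3a + 7b:
  (0, 238/5) → z = 1666/5
  (1238/29, 2866/29) → z = 23776/29
  (0, 15) → z = 105
  (2150/63, 350/9) → z = 23600/63

At the optimal vertex, -6a + 5b = 238 and 7a - b = 200.
Solving simultaneously gives a = 1238/29, b = 2866/29.

a = 1238/29, b = 2866/29, maximum z = 23776/29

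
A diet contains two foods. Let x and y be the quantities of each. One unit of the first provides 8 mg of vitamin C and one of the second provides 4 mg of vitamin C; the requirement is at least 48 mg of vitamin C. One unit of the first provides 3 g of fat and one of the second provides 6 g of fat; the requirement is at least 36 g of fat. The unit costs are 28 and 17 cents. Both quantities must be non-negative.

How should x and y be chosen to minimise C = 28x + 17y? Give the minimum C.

x = 4, y = 4, minimum C = 180

The feasible region is unbounded (it extends along (0, 1), (1, 0)), but C strictly increases along every unbounded feasible direction, so there is no improving ray and the minimum is attained at a vertex.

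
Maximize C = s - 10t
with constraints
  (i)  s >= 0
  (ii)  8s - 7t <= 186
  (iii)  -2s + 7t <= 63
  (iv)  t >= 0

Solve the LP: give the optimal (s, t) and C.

s = 93/4, t = 0, maximum C = 93/4

Extreme points and C = s - 10t:
  (0, 9) → C = -90
  (0, 0) → C = 0
  (83/2, 146/7) → C = -2339/14
  (93/4, 0) → C = 93/4

The binding constraints are 8s - 7t = 186 and t = 0.
Solving simultaneously gives s = 93/4, t = 0.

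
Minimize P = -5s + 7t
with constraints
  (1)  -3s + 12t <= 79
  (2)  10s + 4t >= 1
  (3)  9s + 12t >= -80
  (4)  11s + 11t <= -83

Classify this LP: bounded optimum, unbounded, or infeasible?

The boundaries -3s + 12t = 79 and 10s + 4t = 1 meet at (-76/33, 793/132), but that point violates 11s + 11t ≤ -83. Every candidate vertex is excluded by some other constraint, so the feasible region is empty.

infeasible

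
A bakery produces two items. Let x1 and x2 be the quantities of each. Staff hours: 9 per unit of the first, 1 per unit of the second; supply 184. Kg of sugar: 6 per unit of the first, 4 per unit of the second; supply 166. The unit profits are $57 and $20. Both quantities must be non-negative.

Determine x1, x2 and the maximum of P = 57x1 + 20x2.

Feasible corners and P = 57x1 + 20x2:
  (0, 0) → P = 0
  (0, 83/2) → P = 830
  (184/9, 0) → P = 3496/3
  (19, 13) → P = 1343

At the optimal vertex, 9x1 + x2 = 184 and 6x1 + 4x2 = 166.
Solving simultaneously gives x1 = 19, x2 = 13.

x1 = 19, x2 = 13, maximum P = 1343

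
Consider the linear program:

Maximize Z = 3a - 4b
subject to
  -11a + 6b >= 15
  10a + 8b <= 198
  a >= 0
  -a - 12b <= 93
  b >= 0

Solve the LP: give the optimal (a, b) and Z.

The optimum lies where -11a + 6b = 15 and a = 0.
Solving simultaneously gives a = 0, b = 5/2.

a = 0, b = 5/2, maximum Z = -10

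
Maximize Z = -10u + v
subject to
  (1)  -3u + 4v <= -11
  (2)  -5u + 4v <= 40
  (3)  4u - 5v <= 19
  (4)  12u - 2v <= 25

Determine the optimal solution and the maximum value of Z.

Extreme points and Z = -10u + v:
  (-51/2, -175/8) → Z = 1865/8
  (13/7, -19/14) → Z = -279/14
  (-92/3, -85/3) → Z = 835/3
  (87/52, -32/13) → Z = -499/26

u = -92/3, v = -85/3, maximum Z = 835/3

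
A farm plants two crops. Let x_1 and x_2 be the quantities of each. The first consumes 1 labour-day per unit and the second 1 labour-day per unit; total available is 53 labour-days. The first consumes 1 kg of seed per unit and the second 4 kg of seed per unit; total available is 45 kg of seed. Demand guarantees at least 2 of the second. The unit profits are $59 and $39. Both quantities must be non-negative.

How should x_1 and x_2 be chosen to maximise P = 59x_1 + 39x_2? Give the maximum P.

Vertices and P = 59x_1 + 39x_2:
  (0, 45/4) → P = 1755/4
  (0, 2) → P = 78
  (37, 2) → P = 2261

The optimum lies where x_1 + 4x_2 = 45 and x_2 = 2.
Solving simultaneously gives x_1 = 37, x_2 = 2.

x_1 = 37, x_2 = 2, maximum P = 2261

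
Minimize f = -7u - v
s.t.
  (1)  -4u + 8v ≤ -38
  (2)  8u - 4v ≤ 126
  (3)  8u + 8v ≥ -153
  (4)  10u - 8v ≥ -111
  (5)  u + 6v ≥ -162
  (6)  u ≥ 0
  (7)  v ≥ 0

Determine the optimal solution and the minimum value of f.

Corner points and f = -7u - v:
  (107/6, 25/6) → f = -129
  (19/2, 0) → f = -133/2
  (63/4, 0) → f = -441/4

At the optimal vertex, -4u + 8v = -38 and 8u - 4v = 126.
Solving simultaneously gives u = 107/6, v = 25/6.

u = 107/6, v = 25/6, minimum f = -129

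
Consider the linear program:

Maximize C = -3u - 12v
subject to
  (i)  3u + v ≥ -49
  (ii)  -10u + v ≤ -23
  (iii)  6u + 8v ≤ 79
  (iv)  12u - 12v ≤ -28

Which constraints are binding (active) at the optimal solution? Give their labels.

Vertices and C = -3u - 12v:
  (263/86, 326/43) → C = -8613/86
  (76/27, 139/27) → C = -632/9
  (181/42, 93/14) → C = -1297/14

The maximum is at (76/27, 139/27). Substituting into each constraint, equality holds for (ii) and (iv); the remaining constraints have slack.

(ii) and (iv)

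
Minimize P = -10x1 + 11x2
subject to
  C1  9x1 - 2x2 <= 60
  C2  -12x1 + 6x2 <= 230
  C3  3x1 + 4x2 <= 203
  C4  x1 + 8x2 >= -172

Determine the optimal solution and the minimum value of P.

x1 = 68/37, x2 = -804/37, minimum P = -9524/37

The binding constraints are 9x1 - 2x2 = 60 and x1 + 8x2 = -172.
Solving simultaneously gives x1 = 68/37, x2 = -804/37.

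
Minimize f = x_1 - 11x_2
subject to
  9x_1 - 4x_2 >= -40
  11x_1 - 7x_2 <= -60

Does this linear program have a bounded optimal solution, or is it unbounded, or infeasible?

unbounded

From the feasible point (-40/19, 100/19), moving in the direction (4, 9) keeps every constraint satisfied while f decreases without bound.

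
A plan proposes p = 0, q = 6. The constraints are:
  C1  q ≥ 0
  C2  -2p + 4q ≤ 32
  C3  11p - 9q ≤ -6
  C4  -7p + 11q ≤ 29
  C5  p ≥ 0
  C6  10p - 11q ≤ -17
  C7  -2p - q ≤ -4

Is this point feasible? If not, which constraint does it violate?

not feasible — violates C4

Constraint C4: -7p + 11q = 66, which is not ≤ 29. All other constraints are satisfied.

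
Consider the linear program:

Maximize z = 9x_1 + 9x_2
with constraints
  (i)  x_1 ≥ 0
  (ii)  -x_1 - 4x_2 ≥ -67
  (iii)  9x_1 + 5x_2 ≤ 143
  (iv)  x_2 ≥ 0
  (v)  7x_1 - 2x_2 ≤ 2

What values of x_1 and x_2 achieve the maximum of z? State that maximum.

Vertices and z = 9x_1 + 9x_2:
  (0, 67/4) → z = 603/4
  (0, 0) → z = 0
  (71/15, 467/30) → z = 1827/10
  (2/7, 0) → z = 18/7

The binding constraints are -x_1 - 4x_2 = -67 and 7x_1 - 2x_2 = 2.
Solving simultaneously gives x_1 = 71/15, x_2 = 467/30.

x_1 = 71/15, x_2 = 467/30, maximum z = 1827/10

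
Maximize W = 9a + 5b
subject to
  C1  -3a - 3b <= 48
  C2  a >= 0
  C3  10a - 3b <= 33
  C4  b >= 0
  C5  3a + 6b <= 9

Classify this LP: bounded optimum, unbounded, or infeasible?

bounded optimum

Corner points and W = 9a + 5b:
  (0, 0) → W = 0
  (0, 3/2) → W = 15/2
  (3, 0) → W = 27
The feasible region has finitely many vertices and no improving ray; the maximum is 27 at (3, 0).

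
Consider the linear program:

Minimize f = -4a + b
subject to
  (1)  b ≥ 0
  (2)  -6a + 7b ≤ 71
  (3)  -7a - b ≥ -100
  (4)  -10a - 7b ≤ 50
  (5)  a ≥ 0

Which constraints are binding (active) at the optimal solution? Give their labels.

(1) and (3)

Vertices and f = -4a + b:
  (100/7, 0) → f = -400/7
  (0, 0) → f = 0
  (629/55, 1097/55) → f = -129/5
  (0, 71/7) → f = 71/7

The minimum is at (100/7, 0). Substituting into each constraint, equality holds for (1) and (3); the remaining constraints have slack.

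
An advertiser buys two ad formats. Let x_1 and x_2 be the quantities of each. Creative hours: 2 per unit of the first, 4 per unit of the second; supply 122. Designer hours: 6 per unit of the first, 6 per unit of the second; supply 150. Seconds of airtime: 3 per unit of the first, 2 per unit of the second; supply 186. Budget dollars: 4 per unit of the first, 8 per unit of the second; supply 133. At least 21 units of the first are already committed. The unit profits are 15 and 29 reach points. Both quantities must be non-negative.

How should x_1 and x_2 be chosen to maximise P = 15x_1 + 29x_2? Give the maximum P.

x_1 = 21, x_2 = 4, maximum P = 431

Corner points and P = 15x_1 + 29x_2:
  (25, 0) → P = 375
  (21, 0) → P = 315
  (21, 4) → P = 431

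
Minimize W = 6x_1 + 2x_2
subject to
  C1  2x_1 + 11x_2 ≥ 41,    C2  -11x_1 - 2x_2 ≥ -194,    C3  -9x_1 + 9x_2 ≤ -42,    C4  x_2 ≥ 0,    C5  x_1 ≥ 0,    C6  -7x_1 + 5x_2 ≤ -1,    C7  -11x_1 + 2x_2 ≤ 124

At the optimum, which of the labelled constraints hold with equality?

C1 and C3

Extreme points and W = 6x_1 + 2x_2:
  (228/13, 7/13) → W = 1382/13
  (277/39, 95/39) → W = 1852/39
  (610/39, 428/39) → W = 4516/39

The minimum is at (277/39, 95/39). Substituting into each constraint, equality holds for C1 and C3; the remaining constraints have slack.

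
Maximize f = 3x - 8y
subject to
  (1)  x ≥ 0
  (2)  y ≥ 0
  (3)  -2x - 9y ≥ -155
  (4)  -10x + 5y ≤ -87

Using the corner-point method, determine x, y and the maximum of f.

x = 155/2, y = 0, maximum f = 465/2

Corner points and f = 3x - 8y:
  (155/2, 0) → f = 465/2
  (87/10, 0) → f = 261/10
  (779/50, 344/25) → f = -3167/50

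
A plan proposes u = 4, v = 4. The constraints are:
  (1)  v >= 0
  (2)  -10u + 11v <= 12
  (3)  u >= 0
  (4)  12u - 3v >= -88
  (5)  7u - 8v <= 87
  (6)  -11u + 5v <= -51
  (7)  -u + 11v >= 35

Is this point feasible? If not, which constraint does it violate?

Constraint (6): -11u + 5v = -24, which is not ≤ -51. All other constraints are satisfied.

not feasible — violates (6)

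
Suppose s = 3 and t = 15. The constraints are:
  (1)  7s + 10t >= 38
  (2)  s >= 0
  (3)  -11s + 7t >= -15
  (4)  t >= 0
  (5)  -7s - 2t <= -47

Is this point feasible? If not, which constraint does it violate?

(1): 171 ≥ 38 ✓
(2): 3 ≥ 0 ✓
(3): 72 ≥ -15 ✓
(4): 15 ≥ 0 ✓
(5): -51 ≤ -47 ✓

feasible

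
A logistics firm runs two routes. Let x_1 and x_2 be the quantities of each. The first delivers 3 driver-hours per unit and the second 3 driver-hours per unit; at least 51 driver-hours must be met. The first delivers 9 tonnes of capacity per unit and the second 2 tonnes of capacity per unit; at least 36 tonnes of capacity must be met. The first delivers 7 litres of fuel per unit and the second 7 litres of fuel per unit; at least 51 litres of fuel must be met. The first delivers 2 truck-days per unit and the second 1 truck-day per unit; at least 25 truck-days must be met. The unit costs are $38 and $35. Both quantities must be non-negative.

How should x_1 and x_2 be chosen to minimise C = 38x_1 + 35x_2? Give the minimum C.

Extreme points and C = 38x_1 + 35x_2:
  (0, 25) → C = 875
  (17, 0) → C = 646
  (8, 9) → C = 619
The feasible region is unbounded (it extends along (0, 1), (1, 0)), but C strictly increases along every unbounded feasible direction, so there is no improving ray and the minimum is attained at a vertex.

At the optimal vertex, 3x_1 + 3x_2 = 51 and 2x_1 + x_2 = 25.
Solving simultaneously gives x_1 = 8, x_2 = 9.

x_1 = 8, x_2 = 9, minimum C = 619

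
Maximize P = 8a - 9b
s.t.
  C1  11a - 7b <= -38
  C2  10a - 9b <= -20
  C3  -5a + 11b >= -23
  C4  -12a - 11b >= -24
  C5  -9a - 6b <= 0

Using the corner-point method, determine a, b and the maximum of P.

Vertices and P = 8a - 9b:
  (-50/41, 144/41) → P = -1696/41
  (-76/43, 114/43) → P = -38
  (-16/3, 8) → P = -344/3

At the optimal vertex, 11a - 7b = -38 and -9a - 6b = 0.
Solving simultaneously gives a = -76/43, b = 114/43.

a = -76/43, b = 114/43, maximum P = -38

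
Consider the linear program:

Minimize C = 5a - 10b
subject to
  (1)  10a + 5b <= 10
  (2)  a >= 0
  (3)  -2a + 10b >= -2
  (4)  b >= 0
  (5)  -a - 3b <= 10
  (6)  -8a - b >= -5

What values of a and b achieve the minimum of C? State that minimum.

a = 0, b = 2, minimum C = -20

Vertices and C = 5a - 10b:
  (0, 2) → C = -20
  (1/2, 1) → C = -15/2
  (0, 0) → C = 0
  (5/8, 0) → C = 25/8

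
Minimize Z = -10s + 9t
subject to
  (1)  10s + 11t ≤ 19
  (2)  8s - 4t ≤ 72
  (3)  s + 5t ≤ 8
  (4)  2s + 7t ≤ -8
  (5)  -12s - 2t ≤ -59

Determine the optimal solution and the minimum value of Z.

s = 95/16, t = -49/8, minimum Z = -229/2

Extreme points and Z = -10s + 9t:
  (217/32, -71/16) → Z = -431/4
  (611/112, -181/56) → Z = -1171/14
  (95/16, -49/8) → Z = -229/2

At the optimal vertex, 8s - 4t = 72 and -12s - 2t = -59.
Solving simultaneously gives s = 95/16, t = -49/8.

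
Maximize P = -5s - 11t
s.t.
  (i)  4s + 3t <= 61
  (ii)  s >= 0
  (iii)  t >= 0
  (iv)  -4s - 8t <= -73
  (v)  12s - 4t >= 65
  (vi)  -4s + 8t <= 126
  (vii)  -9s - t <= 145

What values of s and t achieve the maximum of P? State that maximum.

s = 269/20, t = 12/5, maximum P = -1873/20

At the optimal vertex, 4s + 3t = 61 and -4s - 8t = -73.
Solving simultaneously gives s = 269/20, t = 12/5.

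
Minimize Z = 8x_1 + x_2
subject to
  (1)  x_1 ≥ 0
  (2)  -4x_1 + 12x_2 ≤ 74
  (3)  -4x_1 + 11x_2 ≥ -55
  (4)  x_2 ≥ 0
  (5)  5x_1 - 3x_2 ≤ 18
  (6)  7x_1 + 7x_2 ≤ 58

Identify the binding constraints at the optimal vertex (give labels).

Corner points and Z = 8x_1 + x_2:
  (0, 37/6) → Z = 37/6
  (0, 0) → Z = 0
  (89/56, 375/56) → Z = 1087/56
  (18/5, 0) → Z = 144/5
  (75/14, 41/14) → Z = 641/14

The minimum is at (0, 0). Substituting into each constraint, equality holds for (1) and (4); the remaining constraints have slack.

(1) and (4)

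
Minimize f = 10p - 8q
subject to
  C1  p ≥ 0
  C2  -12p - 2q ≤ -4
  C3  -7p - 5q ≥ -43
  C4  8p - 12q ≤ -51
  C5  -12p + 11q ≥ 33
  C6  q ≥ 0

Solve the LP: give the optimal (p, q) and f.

Vertices and f = 10p - 8q:
  (0, 43/5) → f = -344/5
  (0, 17/4) → f = -34
  (261/124, 701/124) → f = -1499/62

The optimum lies where p = 0 and -7p - 5q = -43.
Solving simultaneously gives p = 0, q = 43/5.

p = 0, q = 43/5, minimum f = -344/5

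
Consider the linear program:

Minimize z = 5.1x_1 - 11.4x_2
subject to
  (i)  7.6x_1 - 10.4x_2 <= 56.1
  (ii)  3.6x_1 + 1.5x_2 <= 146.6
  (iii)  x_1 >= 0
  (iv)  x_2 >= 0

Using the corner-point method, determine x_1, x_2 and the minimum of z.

x_1 = 0, x_2 = 1466/15, minimum z = -27854/25

Corner points and z = 5.1x_1 - 11.4x_2:
  (160879/4884, 22805/1221) → z = -731417/16280
  (561/76, 0) → z = 28611/760
  (0, 1466/15) → z = -27854/25
  (0, 0) → z = 0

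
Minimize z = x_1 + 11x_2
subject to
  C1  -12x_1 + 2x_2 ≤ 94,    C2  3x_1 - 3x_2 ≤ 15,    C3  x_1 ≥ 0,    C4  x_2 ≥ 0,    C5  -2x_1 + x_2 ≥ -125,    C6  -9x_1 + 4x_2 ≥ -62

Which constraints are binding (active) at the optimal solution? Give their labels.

C3 and C4

Corner points and z = x_1 + 11x_2:
  (0, 47) → z = 517
  (5, 0) → z = 5
  (42/5, 17/5) → z = 229/5
  (0, 0) → z = 0
The feasible region is unbounded (it extends along (4, 9), (1, 6)), but z strictly increases along every unbounded feasible direction, so there is no improving ray and the minimum is attained at a vertex.

The minimum is at (0, 0). Substituting into each constraint, equality holds for C3 and C4; the remaining constraints have slack.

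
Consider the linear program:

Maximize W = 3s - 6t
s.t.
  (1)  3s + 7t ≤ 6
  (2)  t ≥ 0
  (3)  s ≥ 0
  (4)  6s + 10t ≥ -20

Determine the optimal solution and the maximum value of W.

Feasible corners and W = 3s - 6t:
  (2, 0) → W = 6
  (0, 6/7) → W = -36/7
  (0, 0) → W = 0

The binding constraints are 3s + 7t = 6 and t = 0.
Solving simultaneously gives s = 2, t = 0.

s = 2, t = 0, maximum W = 6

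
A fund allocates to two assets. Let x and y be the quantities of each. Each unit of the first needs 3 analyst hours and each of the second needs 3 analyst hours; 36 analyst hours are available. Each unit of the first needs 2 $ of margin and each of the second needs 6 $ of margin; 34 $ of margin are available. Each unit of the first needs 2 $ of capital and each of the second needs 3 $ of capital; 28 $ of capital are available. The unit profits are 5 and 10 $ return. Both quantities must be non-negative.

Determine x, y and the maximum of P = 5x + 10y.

Feasible corners and P = 5x + 10y:
  (0, 0) → P = 0
  (0, 17/3) → P = 170/3
  (12, 0) → P = 60
  (19/2, 5/2) → P = 145/2

At the optimal vertex, 3x + 3y = 36 and 2x + 6y = 34.
Solving simultaneously gives x = 19/2, y = 5/2.

x = 19/2, y = 5/2, maximum P = 145/2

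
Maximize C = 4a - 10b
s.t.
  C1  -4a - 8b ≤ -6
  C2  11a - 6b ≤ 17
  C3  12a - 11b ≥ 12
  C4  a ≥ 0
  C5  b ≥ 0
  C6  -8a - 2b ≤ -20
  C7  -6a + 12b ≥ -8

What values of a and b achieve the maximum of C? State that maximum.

Corner points and C = 4a - 10b:
  (115/49, 72/49) → C = -260/49
  (11/5, 6/5) → C = -16/5
  (61/28, 9/7) → C = -29/7

a = 11/5, b = 6/5, maximum C = -16/5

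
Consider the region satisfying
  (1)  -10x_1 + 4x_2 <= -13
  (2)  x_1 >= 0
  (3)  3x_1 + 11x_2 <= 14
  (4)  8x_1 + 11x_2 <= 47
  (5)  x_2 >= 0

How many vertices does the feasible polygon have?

The feasible vertices (each the meet of two boundaries and inside every other half-plane) are:
  (199/122, 101/122)
  (13/10, 0)
  (14/3, 0)

3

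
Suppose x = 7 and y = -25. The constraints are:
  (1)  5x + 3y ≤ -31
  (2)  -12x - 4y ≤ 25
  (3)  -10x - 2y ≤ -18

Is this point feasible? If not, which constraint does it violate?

(1): -40 ≤ -31 ✓
(2): 16 ≤ 25 ✓
(3): -20 ≤ -18 ✓

feasible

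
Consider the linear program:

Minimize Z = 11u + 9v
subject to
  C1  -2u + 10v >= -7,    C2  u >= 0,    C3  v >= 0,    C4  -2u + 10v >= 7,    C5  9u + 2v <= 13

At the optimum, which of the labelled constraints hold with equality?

C2 and C4

Vertices and Z = 11u + 9v:
  (0, 7/10) → Z = 63/10
  (0, 13/2) → Z = 117/2
  (58/47, 89/94) → Z = 2077/94

The minimum is at (0, 7/10). Substituting into each constraint, equality holds for C2 and C4; the remaining constraints have slack.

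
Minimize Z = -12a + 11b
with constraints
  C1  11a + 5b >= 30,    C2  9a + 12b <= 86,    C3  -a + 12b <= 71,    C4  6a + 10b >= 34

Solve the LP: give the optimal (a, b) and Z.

a = 226/9, b = -35/3, minimum Z = -1289/3

Feasible corners and Z = -12a + 11b:
  (5/137, 811/137) → Z = 8861/137
  (13/8, 97/40) → Z = 287/40
  (3/2, 145/24) → Z = 1163/24
  (226/9, -35/3) → Z = -1289/3

At the optimal vertex, 9a + 12b = 86 and 6a + 10b = 34.
Solving simultaneously gives a = 226/9, b = -35/3.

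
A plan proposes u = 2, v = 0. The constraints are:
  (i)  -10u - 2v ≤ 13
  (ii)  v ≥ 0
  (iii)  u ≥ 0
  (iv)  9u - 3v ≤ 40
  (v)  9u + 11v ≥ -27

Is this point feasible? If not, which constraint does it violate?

(i): -20 ≤ 13 ✓
(ii): 0 ≥ 0 ✓
(iii): 2 ≥ 0 ✓
(iv): 18 ≤ 40 ✓
(v): 18 ≥ -27 ✓

feasible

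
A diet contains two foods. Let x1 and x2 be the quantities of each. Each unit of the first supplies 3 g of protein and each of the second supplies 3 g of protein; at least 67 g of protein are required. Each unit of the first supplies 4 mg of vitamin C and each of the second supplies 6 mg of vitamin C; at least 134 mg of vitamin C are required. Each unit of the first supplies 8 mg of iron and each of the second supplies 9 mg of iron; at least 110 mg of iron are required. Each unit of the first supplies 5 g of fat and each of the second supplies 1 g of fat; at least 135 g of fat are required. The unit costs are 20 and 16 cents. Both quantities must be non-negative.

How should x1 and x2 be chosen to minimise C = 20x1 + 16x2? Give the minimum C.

x1 = 26, x2 = 5, minimum C = 600

The feasible region is unbounded (it extends along (0, 1), (1, 0)), but C strictly increases along every unbounded feasible direction, so there is no improving ray and the minimum is attained at a vertex.

The optimum lies where 4x1 + 6x2 = 134 and 5x1 + x2 = 135.
Solving simultaneously gives x1 = 26, x2 = 5.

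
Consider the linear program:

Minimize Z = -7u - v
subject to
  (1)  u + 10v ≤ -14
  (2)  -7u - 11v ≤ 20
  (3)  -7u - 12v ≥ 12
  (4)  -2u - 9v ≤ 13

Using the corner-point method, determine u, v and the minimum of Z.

Extreme points and Z = -7u - v:
  (24/29, -43/29) → Z = -125/29
  (-4/11, -15/11) → Z = 43/11
  (16/13, -67/39) → Z = -269/39

The optimum lies where -7u - 12v = 12 and -2u - 9v = 13.
Solving simultaneously gives u = 16/13, v = -67/39.

u = 16/13, v = -67/39, minimum Z = -269/39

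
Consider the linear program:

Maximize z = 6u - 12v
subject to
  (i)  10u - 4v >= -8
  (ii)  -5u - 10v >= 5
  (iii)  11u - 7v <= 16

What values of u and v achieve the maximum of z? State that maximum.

u = -60/13, v = -124/13, maximum z = 1128/13

Extreme points and z = 6u - 12v:
  (-5/6, -1/12) → z = -4
  (-60/13, -124/13) → z = 1128/13
  (25/29, -27/29) → z = 474/29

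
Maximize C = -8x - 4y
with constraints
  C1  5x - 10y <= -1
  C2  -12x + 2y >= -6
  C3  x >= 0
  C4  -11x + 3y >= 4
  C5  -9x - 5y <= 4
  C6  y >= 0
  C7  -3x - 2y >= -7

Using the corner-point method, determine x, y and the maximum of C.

Extreme points and C = -8x - 4y:
  (0, 4/3) → C = -16/3
  (0, 7/2) → C = -14
  (13/31, 89/31) → C = -460/31

x = 0, y = 4/3, maximum C = -16/3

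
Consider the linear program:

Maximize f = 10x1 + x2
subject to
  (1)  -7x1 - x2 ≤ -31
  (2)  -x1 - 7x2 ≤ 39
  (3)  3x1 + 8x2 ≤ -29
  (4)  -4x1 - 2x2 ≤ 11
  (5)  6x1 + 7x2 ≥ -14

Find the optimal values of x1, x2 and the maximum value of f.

Extreme points and f = 10x1 + x2:
  (16/3, -19/3) → f = 47
  (277/53, -296/53) → f = 2474/53
  (109/13, -88/13) → f = 1002/13

The optimum lies where -x1 - 7x2 = 39 and 3x1 + 8x2 = -29.
Solving simultaneously gives x1 = 109/13, x2 = -88/13.

x1 = 109/13, x2 = -88/13, maximum f = 1002/13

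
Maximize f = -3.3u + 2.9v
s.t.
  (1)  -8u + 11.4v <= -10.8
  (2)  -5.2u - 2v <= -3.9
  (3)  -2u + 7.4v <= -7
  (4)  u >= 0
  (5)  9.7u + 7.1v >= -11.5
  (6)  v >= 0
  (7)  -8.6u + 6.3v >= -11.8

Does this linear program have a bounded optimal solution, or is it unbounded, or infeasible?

infeasible

The boundaries -8u + 11.4v = -10.8 and v = 0 meet at (1.35, 0), but that point violates -2u + 7.4v ≤ -7. Every candidate vertex is excluded by some other constraint, so the feasible region is empty.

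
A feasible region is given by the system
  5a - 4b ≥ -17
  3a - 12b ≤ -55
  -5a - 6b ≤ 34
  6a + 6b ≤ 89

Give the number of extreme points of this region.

3

Of the 6 pairwise boundary intersections, those satisfying every inequality are:
  (1/3, 14/3)
  (127/27, 547/54)
  (41/5, 199/30)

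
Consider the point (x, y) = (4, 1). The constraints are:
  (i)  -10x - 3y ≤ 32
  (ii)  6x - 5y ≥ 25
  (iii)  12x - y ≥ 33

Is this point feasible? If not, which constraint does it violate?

not feasible — violates (ii)

Constraint (ii): 6x - 5y = 19, which is not ≥ 25. All other constraints are satisfied.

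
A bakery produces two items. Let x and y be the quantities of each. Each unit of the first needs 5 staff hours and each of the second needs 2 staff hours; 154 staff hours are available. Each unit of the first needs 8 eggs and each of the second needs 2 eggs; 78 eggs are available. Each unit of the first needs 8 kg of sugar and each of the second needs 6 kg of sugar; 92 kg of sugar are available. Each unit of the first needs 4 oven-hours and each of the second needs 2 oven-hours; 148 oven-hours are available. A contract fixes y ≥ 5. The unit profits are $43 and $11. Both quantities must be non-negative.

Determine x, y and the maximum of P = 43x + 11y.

x = 31/4, y = 5, maximum P = 1553/4

Vertices and P = 43x + 11y:
  (0, 46/3) → P = 506/3
  (0, 5) → P = 55
  (31/4, 5) → P = 1553/4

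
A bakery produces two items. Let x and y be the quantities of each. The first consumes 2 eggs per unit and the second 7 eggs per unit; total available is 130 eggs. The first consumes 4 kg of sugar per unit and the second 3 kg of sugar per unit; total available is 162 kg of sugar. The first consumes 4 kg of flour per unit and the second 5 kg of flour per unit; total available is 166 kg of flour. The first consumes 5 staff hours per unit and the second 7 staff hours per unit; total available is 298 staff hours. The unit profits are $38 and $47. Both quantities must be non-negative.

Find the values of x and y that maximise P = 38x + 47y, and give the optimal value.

x = 39, y = 2, maximum P = 1576

Corner points and P = 38x + 47y:
  (0, 0) → P = 0
  (0, 130/7) → P = 6110/7
  (81/2, 0) → P = 1539
  (256/9, 94/9) → P = 14146/9
  (39, 2) → P = 1576

The optimum lies where 4x + 3y = 162 and 4x + 5y = 166.
Solving simultaneously gives x = 39, y = 2.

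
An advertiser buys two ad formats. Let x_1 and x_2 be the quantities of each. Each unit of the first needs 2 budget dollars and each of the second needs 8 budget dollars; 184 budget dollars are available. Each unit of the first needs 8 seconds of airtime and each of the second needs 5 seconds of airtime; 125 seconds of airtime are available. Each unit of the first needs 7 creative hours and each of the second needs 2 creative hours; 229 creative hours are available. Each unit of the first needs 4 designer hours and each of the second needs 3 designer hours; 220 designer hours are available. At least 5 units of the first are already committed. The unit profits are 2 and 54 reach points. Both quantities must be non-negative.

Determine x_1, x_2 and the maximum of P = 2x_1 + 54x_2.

Corner points and P = 2x_1 + 54x_2:
  (125/8, 0) → P = 125/4
  (5, 0) → P = 10
  (5, 17) → P = 928

The optimum lies where 8x_1 + 5x_2 = 125 and x_1 = 5.
Solving simultaneously gives x_1 = 5, x_2 = 17.

x_1 = 5, x_2 = 17, maximum P = 928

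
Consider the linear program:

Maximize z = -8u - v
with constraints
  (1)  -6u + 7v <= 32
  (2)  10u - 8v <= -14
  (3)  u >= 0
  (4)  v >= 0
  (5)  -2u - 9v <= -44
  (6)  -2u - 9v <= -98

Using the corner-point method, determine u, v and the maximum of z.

Extreme points and z = -8u - v:
  (79/11, 118/11) → z = -750/11
  (199/34, 163/17) → z = -959/17
  (329/53, 504/53) → z = -3136/53

u = 199/34, v = 163/17, maximum z = -959/17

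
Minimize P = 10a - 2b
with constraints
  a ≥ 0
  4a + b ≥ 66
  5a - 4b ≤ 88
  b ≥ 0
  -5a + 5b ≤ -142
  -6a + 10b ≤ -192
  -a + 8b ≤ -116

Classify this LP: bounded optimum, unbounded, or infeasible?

The boundaries b = 0 and -a + 8b = -116 meet at (116, 0), but that point violates 5a - 4b ≤ 88. Every candidate vertex is excluded by some other constraint, so the feasible region is empty.

infeasible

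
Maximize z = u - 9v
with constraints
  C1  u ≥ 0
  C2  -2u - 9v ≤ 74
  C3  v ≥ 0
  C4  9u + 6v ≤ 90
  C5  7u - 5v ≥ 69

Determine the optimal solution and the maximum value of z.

u = 10, v = 0, maximum z = 10

Feasible corners and z = u - 9v:
  (10, 0) → z = 10
  (69/7, 0) → z = 69/7
  (288/29, 3/29) → z = 9

The optimum lies where v = 0 and 9u + 6v = 90.
Solving simultaneously gives u = 10, v = 0.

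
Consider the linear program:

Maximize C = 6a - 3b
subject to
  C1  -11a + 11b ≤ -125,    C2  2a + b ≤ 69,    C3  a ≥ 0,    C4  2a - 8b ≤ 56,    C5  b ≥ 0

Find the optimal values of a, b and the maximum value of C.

a = 304/9, b = 13/9, maximum C = 595/3

At the optimal vertex, 2a + b = 69 and 2a - 8b = 56.
Solving simultaneously gives a = 304/9, b = 13/9.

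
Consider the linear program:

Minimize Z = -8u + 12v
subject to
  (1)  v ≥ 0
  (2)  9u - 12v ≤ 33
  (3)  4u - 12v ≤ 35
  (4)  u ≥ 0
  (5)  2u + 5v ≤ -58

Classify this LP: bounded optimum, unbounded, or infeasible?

infeasible

The boundaries v = 0 and 9u - 12v = 33 meet at (11/3, 0), but that point violates 2u + 5v ≤ -58. Every candidate vertex is excluded by some other constraint, so the feasible region is empty.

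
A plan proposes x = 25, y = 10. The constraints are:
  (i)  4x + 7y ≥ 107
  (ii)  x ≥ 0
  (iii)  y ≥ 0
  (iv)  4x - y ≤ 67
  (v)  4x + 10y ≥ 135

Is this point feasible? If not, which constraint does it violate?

Constraint (iv): 4x - y = 90, which is not ≤ 67. All other constraints are satisfied.

not feasible — violates (iv)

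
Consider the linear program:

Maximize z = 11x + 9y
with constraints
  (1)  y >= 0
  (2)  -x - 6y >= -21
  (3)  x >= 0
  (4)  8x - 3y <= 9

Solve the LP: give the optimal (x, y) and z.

Corner points and z = 11x + 9y:
  (0, 0) → z = 0
  (9/8, 0) → z = 99/8
  (0, 7/2) → z = 63/2
  (39/17, 53/17) → z = 906/17

The optimum lies where -x - 6y = -21 and 8x - 3y = 9.
Solving simultaneously gives x = 39/17, y = 53/17.

x = 39/17, y = 53/17, maximum z = 906/17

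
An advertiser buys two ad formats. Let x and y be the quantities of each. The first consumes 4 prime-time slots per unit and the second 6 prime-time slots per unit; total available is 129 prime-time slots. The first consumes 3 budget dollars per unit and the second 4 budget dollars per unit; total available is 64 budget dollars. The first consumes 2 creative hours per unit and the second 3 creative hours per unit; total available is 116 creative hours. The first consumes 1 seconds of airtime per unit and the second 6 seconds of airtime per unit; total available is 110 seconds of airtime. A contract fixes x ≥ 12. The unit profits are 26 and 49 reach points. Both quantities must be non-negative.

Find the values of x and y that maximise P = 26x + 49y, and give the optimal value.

Vertices and P = 26x + 49y:
  (64/3, 0) → P = 1664/3
  (12, 0) → P = 312
  (12, 7) → P = 655

At the optimal vertex, 3x + 4y = 64 and x = 12.
Solving simultaneously gives x = 12, y = 7.

x = 12, y = 7, maximum P = 655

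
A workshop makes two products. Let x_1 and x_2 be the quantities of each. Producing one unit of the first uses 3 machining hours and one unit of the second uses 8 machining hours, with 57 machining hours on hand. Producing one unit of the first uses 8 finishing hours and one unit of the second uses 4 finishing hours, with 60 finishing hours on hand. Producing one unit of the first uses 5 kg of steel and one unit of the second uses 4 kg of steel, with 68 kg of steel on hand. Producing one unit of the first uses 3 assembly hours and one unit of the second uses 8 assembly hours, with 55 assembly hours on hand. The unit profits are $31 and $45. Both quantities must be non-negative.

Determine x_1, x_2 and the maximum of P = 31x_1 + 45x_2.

x_1 = 5, x_2 = 5, maximum P = 380

Extreme points and P = 31x_1 + 45x_2:
  (0, 0) → P = 0
  (0, 55/8) → P = 2475/8
  (15/2, 0) → P = 465/2
  (5, 5) → P = 380

At the optimal vertex, 8x_1 + 4x_2 = 60 and 3x_1 + 8x_2 = 55.
Solving simultaneously gives x_1 = 5, x_2 = 5.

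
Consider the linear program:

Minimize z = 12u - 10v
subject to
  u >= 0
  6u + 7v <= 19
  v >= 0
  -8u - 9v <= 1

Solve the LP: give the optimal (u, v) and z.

Vertices and z = 12u - 10v:
  (0, 19/7) → z = -190/7
  (0, 0) → z = 0
  (19/6, 0) → z = 38

The binding constraints are u = 0 and 6u + 7v = 19.
Solving simultaneously gives u = 0, v = 19/7.

u = 0, v = 19/7, minimum z = -190/7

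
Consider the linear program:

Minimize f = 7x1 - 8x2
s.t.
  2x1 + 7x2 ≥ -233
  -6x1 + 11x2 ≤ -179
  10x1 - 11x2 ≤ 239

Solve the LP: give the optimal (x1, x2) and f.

x1 = -655/32, x2 = -439/16, minimum f = 2439/32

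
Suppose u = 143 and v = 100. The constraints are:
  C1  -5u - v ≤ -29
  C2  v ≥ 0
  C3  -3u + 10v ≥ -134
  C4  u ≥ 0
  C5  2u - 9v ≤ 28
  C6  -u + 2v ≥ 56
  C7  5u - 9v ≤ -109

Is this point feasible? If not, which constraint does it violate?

C1: -815 ≤ -29 ✓
C2: 100 ≥ 0 ✓
C3: 571 ≥ -134 ✓
C4: 143 ≥ 0 ✓
C5: -614 ≤ 28 ✓
C6: 57 ≥ 56 ✓
C7: -185 ≤ -109 ✓

feasible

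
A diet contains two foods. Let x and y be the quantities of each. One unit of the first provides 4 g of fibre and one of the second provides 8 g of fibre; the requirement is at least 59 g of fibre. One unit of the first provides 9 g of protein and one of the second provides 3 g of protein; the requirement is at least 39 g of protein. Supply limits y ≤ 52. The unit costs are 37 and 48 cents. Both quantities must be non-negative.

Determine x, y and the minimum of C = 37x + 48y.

x = 9/4, y = 25/4, minimum C = 1533/4

Corner points and C = 37x + 48y:
  (0, 13) → C = 624
  (0, 52) → C = 2496
  (59/4, 0) → C = 2183/4
  (9/4, 25/4) → C = 1533/4
The feasible region is unbounded (it extends along (1, 0)), but C strictly increases along every unbounded feasible direction, so there is no improving ray and the minimum is attained at a vertex.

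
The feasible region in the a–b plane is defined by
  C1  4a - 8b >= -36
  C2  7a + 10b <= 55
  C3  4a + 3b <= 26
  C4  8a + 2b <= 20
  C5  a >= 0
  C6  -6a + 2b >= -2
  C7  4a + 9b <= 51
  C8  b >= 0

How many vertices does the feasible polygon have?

The feasible vertices (each the meet of two boundaries and inside every other half-plane) are:
  (5/6, 59/12)
  (0, 9/2)
  (15/11, 50/11)
  (11/7, 26/7)
  (0, 0)
  (1/3, 0)

6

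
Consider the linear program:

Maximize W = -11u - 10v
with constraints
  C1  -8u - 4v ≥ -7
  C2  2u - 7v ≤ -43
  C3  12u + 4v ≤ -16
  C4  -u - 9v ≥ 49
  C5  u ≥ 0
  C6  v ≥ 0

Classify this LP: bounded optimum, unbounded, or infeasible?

infeasible

The boundaries -u - 9v = 49 and v = 0 meet at (-49, 0), but that point violates u ≥ 0. Every candidate vertex is excluded by some other constraint, so the feasible region is empty.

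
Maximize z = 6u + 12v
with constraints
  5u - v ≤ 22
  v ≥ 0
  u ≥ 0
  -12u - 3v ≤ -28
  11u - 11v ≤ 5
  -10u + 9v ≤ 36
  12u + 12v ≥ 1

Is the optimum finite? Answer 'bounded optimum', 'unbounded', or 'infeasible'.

Feasible corners and z = 6u + 12v:
  (237/44, 217/44) → z = 183/2
  (234/35, 80/7) → z = 6204/35
  (323/165, 248/165) → z = 1638/55
  (24/23, 356/69) → z = 1568/23
The feasible region has finitely many vertices and no improving ray; the maximum is 6204/35 at (234/35, 80/7).

bounded optimum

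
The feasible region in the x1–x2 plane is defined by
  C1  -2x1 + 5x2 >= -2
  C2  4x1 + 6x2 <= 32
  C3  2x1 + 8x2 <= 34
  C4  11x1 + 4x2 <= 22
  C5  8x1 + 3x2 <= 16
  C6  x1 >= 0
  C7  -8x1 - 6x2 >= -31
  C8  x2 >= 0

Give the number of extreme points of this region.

Pairwise boundary intersections that survive every other constraint:
  (43/23, 8/23)
  (1, 0)
  (13/29, 120/29)
  (0, 17/4)
  (0, 0)

5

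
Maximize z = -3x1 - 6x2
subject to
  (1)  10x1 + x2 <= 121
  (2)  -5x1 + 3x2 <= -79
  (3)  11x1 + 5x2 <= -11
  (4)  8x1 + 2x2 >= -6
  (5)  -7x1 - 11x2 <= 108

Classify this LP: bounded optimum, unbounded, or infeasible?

infeasible

The boundaries 10x1 + x2 = 121 and -5x1 + 3x2 = -79 meet at (442/35, -37/7), but that point violates 11x1 + 5x2 ≤ -11. Every candidate vertex is excluded by some other constraint, so the feasible region is empty.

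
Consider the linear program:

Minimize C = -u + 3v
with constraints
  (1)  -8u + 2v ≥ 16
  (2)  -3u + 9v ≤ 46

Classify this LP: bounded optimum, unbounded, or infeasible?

unbounded

From the feasible point (-26/33, 160/33), moving in the direction (-2, -8) keeps every constraint satisfied while C decreases without bound.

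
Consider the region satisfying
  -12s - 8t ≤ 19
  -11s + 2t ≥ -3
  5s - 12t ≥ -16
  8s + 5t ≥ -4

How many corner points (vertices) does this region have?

3

Of the 6 pairwise boundary intersections, those satisfying every inequality are:
  (34/61, 191/122)
  (7/71, -68/71)
  (-128/121, 108/121)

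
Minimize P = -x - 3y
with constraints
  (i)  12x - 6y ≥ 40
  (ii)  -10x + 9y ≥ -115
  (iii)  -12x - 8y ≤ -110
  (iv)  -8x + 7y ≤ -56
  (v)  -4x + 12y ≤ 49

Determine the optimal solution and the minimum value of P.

x = 607/28, y = 475/42, minimum P = -1557/28

Feasible corners and P = -x - 3y:
  (955/94, -70/47) → P = -535/94
  (607/28, 475/42) → P = -1557/28
  (609/74, 52/37) → P = -921/74
  (1015/68, 154/17) → P = -2863/68

The binding constraints are -10x + 9y = -115 and -4x + 12y = 49.
Solving simultaneously gives x = 607/28, y = 475/42.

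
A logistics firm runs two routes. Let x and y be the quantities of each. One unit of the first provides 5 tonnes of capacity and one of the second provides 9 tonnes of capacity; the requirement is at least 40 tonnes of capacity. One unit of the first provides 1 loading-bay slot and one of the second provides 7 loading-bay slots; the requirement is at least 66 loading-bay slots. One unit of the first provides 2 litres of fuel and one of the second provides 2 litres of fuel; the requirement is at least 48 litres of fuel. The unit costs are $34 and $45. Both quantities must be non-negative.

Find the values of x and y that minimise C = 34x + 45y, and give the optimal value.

x = 17, y = 7, minimum C = 893

Extreme points and C = 34x + 45y:
  (0, 24) → C = 1080
  (66, 0) → C = 2244
  (17, 7) → C = 893
The feasible region is unbounded (it extends along (0, 1), (1, 0)), but C strictly increases along every unbounded feasible direction, so there is no improving ray and the minimum is attained at a vertex.

At the optimal vertex, x + 7y = 66 and 2x + 2y = 48.
Solving simultaneously gives x = 17, y = 7.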